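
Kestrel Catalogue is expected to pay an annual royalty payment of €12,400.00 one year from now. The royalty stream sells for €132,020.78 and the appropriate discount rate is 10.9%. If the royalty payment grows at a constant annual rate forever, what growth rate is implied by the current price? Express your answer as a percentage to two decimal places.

1.51%

P = D₁/(r−g) ⇒ g = r − D₁/P = 0.109 − €12,400.00/€132,020.78 = 0.015075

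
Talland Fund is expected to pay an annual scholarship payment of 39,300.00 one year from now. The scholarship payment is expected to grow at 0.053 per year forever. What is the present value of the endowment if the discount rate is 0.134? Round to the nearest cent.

Growing perpetuity: P = D₁ / (r − g) = 39,300.0000 / (0.134 − 0.053) = 485,185.19

485185.19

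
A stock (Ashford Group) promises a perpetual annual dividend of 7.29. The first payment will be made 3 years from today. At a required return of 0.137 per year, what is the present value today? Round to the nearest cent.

Value at end of year 2: C / r = 7.29 / 0.137 = 53.2117
Discount to today: PV = 53.2117 / (1 + 0.137)^2 = 53.2117 / 1.292769 = 41.16

41.16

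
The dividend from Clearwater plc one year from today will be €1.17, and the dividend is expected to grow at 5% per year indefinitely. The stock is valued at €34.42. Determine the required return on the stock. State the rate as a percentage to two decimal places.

P = D₁/(r − g) ⇒ r = D₁/P + g = €1.1700/€34.42 + 0.05 = 0.033992 + 0.05 = 0.083992

8.40%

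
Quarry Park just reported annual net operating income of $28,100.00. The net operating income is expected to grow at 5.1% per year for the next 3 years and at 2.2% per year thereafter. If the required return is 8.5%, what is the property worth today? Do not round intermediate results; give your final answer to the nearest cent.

$493445.91

D_1 = 29533.10000
D_2 = 31039.28810
D_3 = 32622.29179
Terminal value at year 3: TV = D_3×(1+g_2)/(r−g_2) = 33339.98221/0.063 = 529206.06687
P_0 = D_1/(1+r)^1 + D_2/(1+r)^2 + D_3/(1+r)^3 + TV/(1+r)^3
    = 27219.44700 + 26366.48737 + 25540.25643 + 414319.71549 = 493445.90630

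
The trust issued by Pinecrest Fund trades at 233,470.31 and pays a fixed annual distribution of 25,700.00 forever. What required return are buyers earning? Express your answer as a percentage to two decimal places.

P = C/r ⇒ r = C/P = 25,700.00/233,470.31 = 0.110078

11.01%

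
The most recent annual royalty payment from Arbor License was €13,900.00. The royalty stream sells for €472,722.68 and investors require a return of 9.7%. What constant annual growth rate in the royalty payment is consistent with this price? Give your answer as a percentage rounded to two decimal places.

6.57%

P = D₀(1+g)/(r−g) ⇒ P(r−g) = D₀(1+g) ⇒ g(P+D₀) = P·r − D₀
g = (P·r − D₀)/(P + D₀) = (€472,722.68×0.097 − €13,900.00) / (€472,722.68 + €13,900.00) = 0.065665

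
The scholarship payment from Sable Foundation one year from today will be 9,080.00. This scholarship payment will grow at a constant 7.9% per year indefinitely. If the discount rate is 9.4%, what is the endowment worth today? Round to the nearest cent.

Growing perpetuity: P = D₁ / (r − g) = 9,080.0000 / (0.094 − 0.079) = 605,333.33

605333.33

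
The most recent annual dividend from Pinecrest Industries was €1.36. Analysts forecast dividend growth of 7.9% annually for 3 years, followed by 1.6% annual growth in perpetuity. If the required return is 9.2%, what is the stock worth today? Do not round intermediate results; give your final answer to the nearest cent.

€21.52

D_1 = 1.46744
D_2 = 1.58337
D_3 = 1.70845
Terminal value at year 3: TV = D_3×(1+g_2)/(r−g_2) = 1.73579/0.076 = 22.83933
P_0 = D_1/(1+r)^1 + D_2/(1+r)^2 + D_3/(1+r)^3 + TV/(1+r)^3
    = 1.34381 + 1.32781 + 1.31200 + 17.53943 = 21.52305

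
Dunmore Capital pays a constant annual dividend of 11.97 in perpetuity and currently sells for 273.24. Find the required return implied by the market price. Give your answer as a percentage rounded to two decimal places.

4.38%

P = C/r ⇒ r = C/P = 11.97/273.24 = 0.043808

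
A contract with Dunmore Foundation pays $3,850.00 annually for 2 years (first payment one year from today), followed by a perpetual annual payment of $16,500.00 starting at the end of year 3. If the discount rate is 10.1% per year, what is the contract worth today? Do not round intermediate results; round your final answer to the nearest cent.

PV of 2-year annuity: $3,850.00 × [1 − (1+0.101)^−2] / 0.101 = 6672.86201
Perpetuity value at year 2: $16,500.00 / 0.101 = 163366.33663
PV of perpetuity: 163366.33663 / (1+0.101)^2 = 134768.35660
Total PV = 6672.86201 + 134768.35660 = 141441.21860

$141441.22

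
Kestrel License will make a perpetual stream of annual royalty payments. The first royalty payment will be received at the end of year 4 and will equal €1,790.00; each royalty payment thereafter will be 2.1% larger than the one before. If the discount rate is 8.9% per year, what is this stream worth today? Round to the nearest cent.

€20382.64

Value at end of year 3: C₁ / (r − g) = €1,790.00 / (0.089 − 0.021) = €26,323.5294
Discount to today: PV = €26,323.5294 / (1 + 0.089)^3 = €26,323.5294 / 1.291468 = €20,382.64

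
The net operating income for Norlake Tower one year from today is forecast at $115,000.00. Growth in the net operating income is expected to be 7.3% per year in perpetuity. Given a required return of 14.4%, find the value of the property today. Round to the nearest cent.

Growing perpetuity: P = D₁ / (r − g) = $115,000.0000 / (0.144 − 0.073) = $1,619,718.31

$1619718.31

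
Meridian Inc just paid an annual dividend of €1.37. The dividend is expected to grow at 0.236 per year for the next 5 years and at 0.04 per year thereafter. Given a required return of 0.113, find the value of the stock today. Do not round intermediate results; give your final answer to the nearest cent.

€42.45

D_1 = 1.69332
D_2 = 2.09294
D_3 = 2.58688
D_4 = 3.19738
D_5 = 3.95196
Terminal value at year 5: TV = D_5×(1+g_2)/(r−g_2) = 4.11004/0.073 = 56.30195
P_0 = D_1/(1+r)^1 + D_2/(1+r)^2 + D_3/(1+r)^3 + D_4/(1+r)^4 + D_5/(1+r)^5 + TV/(1+r)^5
    = 1.52140 + 1.68953 + 1.87625 + 2.08360 + 2.31386 + 32.96458 = 42.44923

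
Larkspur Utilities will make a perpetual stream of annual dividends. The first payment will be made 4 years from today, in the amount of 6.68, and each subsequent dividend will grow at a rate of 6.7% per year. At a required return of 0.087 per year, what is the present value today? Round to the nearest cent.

260.05

Value at end of year 3: C₁ / (r − g) = 6.68 / (0.087 − 0.067) = 334.0000
Discount to today: PV = 334.0000 / (1 + 0.087)^3 = 334.0000 / 1.284366 = 260.05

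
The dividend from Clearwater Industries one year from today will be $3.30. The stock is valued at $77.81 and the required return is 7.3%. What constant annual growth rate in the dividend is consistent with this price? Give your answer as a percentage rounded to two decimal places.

P = D₁/(r−g) ⇒ g = r − D₁/P = 0.073 − $3.30/$77.81 = 0.030589

3.06%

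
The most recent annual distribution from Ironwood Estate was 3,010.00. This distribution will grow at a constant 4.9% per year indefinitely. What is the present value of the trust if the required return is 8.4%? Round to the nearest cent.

90214.00

D₁ = D₀ × (1 + g) = 3,010.00 × 1.049 = 3,157.4900
Growing perpetuity: P = D₁ / (r − g) = 3,157.4900 / (0.084 − 0.049) = 90,214.00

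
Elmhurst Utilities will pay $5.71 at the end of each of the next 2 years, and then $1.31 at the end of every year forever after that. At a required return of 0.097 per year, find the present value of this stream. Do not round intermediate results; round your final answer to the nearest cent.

PV of 2-year annuity: $5.71 × [1 − (1+0.097)^−2] / 0.097 = 9.94996
Perpetuity value at year 2: $1.31 / 0.097 = 13.50515
PV of perpetuity: 13.50515 / (1+0.097)^2 = 11.22241
Total PV = 9.94996 + 11.22241 = 21.17237

$21.17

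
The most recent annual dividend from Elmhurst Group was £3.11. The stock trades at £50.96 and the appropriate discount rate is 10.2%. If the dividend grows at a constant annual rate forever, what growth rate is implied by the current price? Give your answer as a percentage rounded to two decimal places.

P = D₀(1+g)/(r−g) ⇒ P(r−g) = D₀(1+g) ⇒ g(P+D₀) = P·r − D₀
g = (P·r − D₀)/(P + D₀) = (£50.96×0.102 − £3.11) / (£50.96 + £3.11) = 0.038615

3.86%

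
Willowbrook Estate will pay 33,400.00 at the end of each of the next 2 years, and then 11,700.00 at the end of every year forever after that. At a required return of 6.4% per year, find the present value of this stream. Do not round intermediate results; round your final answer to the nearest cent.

222375.22

PV of 2-year annuity: 33,400.00 × [1 − (1+0.064)^−2] / 0.064 = 60893.77579
Perpetuity value at year 2: 11,700.00 / 0.064 = 182812.50000
PV of perpetuity: 182812.50000 / (1+0.064)^2 = 161481.44680
Total PV = 60893.77579 + 161481.44680 = 222375.22260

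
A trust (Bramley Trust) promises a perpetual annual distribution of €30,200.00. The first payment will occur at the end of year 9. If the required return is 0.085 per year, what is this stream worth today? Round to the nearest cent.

Value at end of year 8: C / r = €30,200.00 / 0.085 = €355,294.1176
Discount to today: PV = €355,294.1176 / (1 + 0.085)^8 = €355,294.1176 / 1.920604 = €184,990.79

€184990.79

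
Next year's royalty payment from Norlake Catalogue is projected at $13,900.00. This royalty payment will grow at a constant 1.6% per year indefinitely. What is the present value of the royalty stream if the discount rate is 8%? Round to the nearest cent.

Growing perpetuity: P = D₁ / (r − g) = $13,900.0000 / (0.08 − 0.016) = $217,187.50

$217187.50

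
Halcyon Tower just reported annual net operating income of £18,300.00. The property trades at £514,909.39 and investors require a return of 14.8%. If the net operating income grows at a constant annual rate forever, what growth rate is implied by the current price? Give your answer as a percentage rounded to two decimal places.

P = D₀(1+g)/(r−g) ⇒ P(r−g) = D₀(1+g) ⇒ g(P+D₀) = P·r − D₀
g = (P·r − D₀)/(P + D₀) = (£514,909.39×0.148 − £18,300.00) / (£514,909.39 + £18,300.00) = 0.108600

10.86%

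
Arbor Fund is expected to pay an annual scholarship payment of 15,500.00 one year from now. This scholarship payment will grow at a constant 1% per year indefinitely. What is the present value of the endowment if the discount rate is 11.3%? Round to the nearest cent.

150485.44

Growing perpetuity: P = D₁ / (r − g) = 15,500.0000 / (0.113 − 0.01) = 150,485.44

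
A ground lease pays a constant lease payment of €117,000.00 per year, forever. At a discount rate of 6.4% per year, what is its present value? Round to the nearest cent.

€1828125.00

Level perpetuity: PV = C / r = €117,000.00 / 0.064 = €1,828,125.00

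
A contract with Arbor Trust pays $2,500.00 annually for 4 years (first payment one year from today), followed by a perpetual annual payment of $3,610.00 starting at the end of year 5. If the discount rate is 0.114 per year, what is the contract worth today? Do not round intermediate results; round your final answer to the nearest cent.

$28252.16

PV of 4-year annuity: $2,500.00 × [1 − (1+0.114)^−4] / 0.114 = 7690.33590
Perpetuity value at year 4: $3,610.00 / 0.114 = 31666.66667
PV of perpetuity: 31666.66667 / (1+0.114)^4 = 20561.82162
Total PV = 7690.33590 + 20561.82162 = 28252.15753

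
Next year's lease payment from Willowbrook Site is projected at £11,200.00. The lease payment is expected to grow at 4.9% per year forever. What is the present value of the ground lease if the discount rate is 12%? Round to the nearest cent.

Growing perpetuity: P = D₁ / (r − g) = £11,200.0000 / (0.12 − 0.049) = £157,746.48

£157746.48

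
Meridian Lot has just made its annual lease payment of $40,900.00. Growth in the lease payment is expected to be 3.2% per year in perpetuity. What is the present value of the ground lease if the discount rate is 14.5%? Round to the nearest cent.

$373529.20

D₁ = D₀ × (1 + g) = $40,900.00 × 1.032 = $42,208.8000
Growing perpetuity: P = D₁ / (r − g) = $42,208.8000 / (0.145 − 0.032) = $373,529.20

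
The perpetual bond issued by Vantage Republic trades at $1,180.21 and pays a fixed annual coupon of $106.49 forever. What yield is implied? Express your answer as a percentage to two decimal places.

P = C/r ⇒ r = C/P = $106.49/$1,180.21 = 0.090230

9.02%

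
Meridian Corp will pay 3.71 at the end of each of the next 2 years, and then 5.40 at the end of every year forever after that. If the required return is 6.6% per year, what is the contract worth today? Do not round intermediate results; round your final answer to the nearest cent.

78.75

PV of 2-year annuity: 3.71 × [1 − (1+0.066)^−2] / 0.066 = 6.74512
Perpetuity value at year 2: 5.40 / 0.066 = 81.81818
PV of perpetuity: 81.81818 / (1+0.066)^2 = 72.00048
Total PV = 6.74512 + 72.00048 = 78.74561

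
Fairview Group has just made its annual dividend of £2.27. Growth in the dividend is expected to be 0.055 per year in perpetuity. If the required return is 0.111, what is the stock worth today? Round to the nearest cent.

D₁ = D₀ × (1 + g) = £2.27 × 1.055 = £2.3949
Growing perpetuity: P = D₁ / (r − g) = £2.3949 / (0.111 − 0.055) = £42.77

£42.77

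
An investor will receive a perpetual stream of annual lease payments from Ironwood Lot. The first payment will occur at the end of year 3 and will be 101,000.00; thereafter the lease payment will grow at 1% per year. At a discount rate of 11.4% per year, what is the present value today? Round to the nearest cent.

Value at end of year 2: C₁ / (r − g) = 101,000.00 / (0.114 − 0.01) = 971,153.8462
Discount to today: PV = 971,153.8462 / (1 + 0.114)^2 = 971,153.8462 / 1.240996 = 782,560.01

782560.01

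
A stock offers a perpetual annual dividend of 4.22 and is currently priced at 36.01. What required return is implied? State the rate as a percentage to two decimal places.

11.72%

P = C/r ⇒ r = C/P = 4.22/36.01 = 0.117190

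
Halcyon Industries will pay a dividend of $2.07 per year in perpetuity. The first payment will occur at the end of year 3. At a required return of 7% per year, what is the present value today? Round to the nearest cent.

Value at end of year 2: C / r = $2.07 / 0.07 = $29.5714
Discount to today: PV = $29.5714 / (1 + 0.07)^2 = $29.5714 / 1.144900 = $25.83

$25.83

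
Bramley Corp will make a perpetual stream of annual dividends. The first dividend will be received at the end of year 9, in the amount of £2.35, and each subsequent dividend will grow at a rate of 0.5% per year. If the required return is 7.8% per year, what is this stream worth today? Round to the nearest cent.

£17.65

Value at end of year 8: C₁ / (r − g) = £2.35 / (0.078 − 0.005) = £32.1918
Discount to today: PV = £32.1918 / (1 + 0.078)^8 = £32.1918 / 1.823686 = £17.65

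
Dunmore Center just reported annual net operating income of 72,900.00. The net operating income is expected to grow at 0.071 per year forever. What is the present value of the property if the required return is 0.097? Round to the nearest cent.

D₁ = D₀ × (1 + g) = 72,900.00 × 1.071 = 78,075.9000
Growing perpetuity: P = D₁ / (r − g) = 78,075.9000 / (0.097 − 0.071) = 3,002,919.23

3002919.23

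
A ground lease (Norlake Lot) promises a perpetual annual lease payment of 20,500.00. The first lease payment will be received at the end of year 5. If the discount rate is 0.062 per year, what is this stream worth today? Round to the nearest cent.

Value at end of year 4: C / r = 20,500.00 / 0.062 = 330,645.1613
Discount to today: PV = 330,645.1613 / (1 + 0.062)^4 = 330,645.1613 / 1.272032 = 259,934.61

259934.61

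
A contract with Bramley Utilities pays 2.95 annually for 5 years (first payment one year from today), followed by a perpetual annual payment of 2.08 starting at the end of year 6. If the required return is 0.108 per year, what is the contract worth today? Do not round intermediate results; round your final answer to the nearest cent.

22.49

PV of 5-year annuity: 2.95 × [1 − (1+0.108)^−5] / 0.108 = 10.95797
Perpetuity value at year 5: 2.08 / 0.108 = 19.25926
PV of perpetuity: 19.25926 / (1+0.108)^5 = 11.53296
Total PV = 10.95797 + 11.53296 = 22.49093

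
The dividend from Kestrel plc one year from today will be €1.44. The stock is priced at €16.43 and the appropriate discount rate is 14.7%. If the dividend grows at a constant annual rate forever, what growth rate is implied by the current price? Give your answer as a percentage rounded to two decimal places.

5.94%

P = D₁/(r−g) ⇒ g = r − D₁/P = 0.147 − €1.44/€16.43 = 0.059355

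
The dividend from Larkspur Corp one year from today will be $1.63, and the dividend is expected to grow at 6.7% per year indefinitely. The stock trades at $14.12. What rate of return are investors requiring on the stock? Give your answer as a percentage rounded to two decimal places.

P = D₁/(r − g) ⇒ r = D₁/P + g = $1.6300/$14.12 + 0.067 = 0.115439 + 0.067 = 0.182439

18.24%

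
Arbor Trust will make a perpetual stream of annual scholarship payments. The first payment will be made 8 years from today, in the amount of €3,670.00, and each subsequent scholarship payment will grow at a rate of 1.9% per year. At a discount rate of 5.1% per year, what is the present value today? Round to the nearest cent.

Value at end of year 7: C₁ / (r − g) = €3,670.00 / (0.051 − 0.019) = €114,687.5000
Discount to today: PV = €114,687.5000 / (1 + 0.051)^7 = €114,687.5000 / 1.416508 = €80,964.95

€80964.95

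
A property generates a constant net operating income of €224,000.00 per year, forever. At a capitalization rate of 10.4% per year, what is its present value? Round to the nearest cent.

Level perpetuity: PV = C / r = €224,000.00 / 0.104 = €2,153,846.15

€2153846.15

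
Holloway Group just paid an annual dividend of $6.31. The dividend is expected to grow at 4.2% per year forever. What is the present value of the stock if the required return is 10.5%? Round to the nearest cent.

$104.37

D₁ = D₀ × (1 + g) = $6.31 × 1.042 = $6.5750
Growing perpetuity: P = D₁ / (r − g) = $6.5750 / (0.105 − 0.042) = $104.37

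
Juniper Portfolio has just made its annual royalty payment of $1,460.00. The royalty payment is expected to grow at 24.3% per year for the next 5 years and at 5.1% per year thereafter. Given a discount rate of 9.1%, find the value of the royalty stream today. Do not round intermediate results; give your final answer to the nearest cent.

$84622.86

D_1 = 1814.78000
D_2 = 2255.77154
D_3 = 2803.92402
D_4 = 3485.27756
D_5 = 4332.20001
Terminal value at year 5: TV = D_5×(1+g_2)/(r−g_2) = 4553.14221/0.04 = 113828.55525
P_0 = D_1/(1+r)^1 + D_2/(1+r)^2 + D_3/(1+r)^3 + D_4/(1+r)^4 + D_5/(1+r)^5 + TV/(1+r)^5
    = 1663.40972 + 1895.15882 + 2159.19562 + 2460.01847 + 2802.75248 + 73642.32150 = 84622.85661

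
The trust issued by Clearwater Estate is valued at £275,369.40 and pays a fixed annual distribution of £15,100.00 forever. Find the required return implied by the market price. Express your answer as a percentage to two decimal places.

P = C/r ⇒ r = C/P = £15,100.00/£275,369.40 = 0.054835

5.48%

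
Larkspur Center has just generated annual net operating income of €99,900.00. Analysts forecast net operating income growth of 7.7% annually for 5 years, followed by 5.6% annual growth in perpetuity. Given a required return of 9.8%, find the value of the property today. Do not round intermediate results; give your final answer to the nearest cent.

D_1 = 107592.30000
D_2 = 115876.90710
D_3 = 124799.42895
D_4 = 134408.98498
D_5 = 144758.47682
Terminal value at year 5: TV = D_5×(1+g_2)/(r−g_2) = 152864.95152/0.042 = 3639641.70287
P_0 = D_1/(1+r)^1 + D_2/(1+r)^2 + D_3/(1+r)^3 + D_4/(1+r)^4 + D_5/(1+r)^5 + TV/(1+r)^5
    = 97989.34426 + 96115.23112 + 94276.96167 + 92473.85038 + 90705.22483 + 2280588.51002 = 2752149.12229

€2752149.12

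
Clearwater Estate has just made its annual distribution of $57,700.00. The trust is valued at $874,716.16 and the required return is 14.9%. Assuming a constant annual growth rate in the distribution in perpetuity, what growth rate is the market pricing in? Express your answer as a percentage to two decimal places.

P = D₀(1+g)/(r−g) ⇒ P(r−g) = D₀(1+g) ⇒ g(P+D₀) = P·r − D₀
g = (P·r − D₀)/(P + D₀) = ($874,716.16×0.149 − $57,700.00) / ($874,716.16 + $57,700.00) = 0.077897

7.79%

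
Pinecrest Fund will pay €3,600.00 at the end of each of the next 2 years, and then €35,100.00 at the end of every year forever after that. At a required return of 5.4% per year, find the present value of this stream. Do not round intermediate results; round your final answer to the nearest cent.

PV of 2-year annuity: €3,600.00 × [1 − (1+0.054)^−2] / 0.054 = 6656.12882
Perpetuity value at year 2: €35,100.00 / 0.054 = 650000.00000
PV of perpetuity: 650000.00000 / (1+0.054)^2 = 585102.74404
Total PV = 6656.12882 + 585102.74404 = 591758.87286

€591758.87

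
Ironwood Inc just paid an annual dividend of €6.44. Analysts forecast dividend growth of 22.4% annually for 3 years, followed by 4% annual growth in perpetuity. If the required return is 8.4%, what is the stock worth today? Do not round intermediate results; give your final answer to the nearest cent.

€243.89

D_1 = 7.88256
D_2 = 9.64825
D_3 = 11.80946
Terminal value at year 3: TV = D_3×(1+g_2)/(r−g_2) = 12.28184/0.044 = 279.13274
P_0 = D_1/(1+r)^1 + D_2/(1+r)^2 + D_3/(1+r)^3 + TV/(1+r)^3
    = 7.27173 + 8.21089 + 9.27134 + 219.14065 = 243.89460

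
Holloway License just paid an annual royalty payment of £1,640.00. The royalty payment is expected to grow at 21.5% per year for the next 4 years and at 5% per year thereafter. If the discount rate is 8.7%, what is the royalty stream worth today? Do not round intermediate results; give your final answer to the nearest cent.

D_1 = 1992.60000
D_2 = 2421.00900
D_3 = 2941.52594
D_4 = 3573.95401
Terminal value at year 4: TV = D_4×(1+g_2)/(r−g_2) = 3752.65171/0.037 = 101423.01923
P_0 = D_1/(1+r)^1 + D_2/(1+r)^2 + D_3/(1+r)^3 + D_4/(1+r)^4 + TV/(1+r)^4
    = 1833.11868 + 2048.97810 + 2290.25611 + 2559.94588 + 72647.11272 = 81379.41148

£81379.41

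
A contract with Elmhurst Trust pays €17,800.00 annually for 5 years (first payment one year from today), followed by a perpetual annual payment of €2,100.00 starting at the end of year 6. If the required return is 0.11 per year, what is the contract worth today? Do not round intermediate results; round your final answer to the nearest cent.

PV of 5-year annuity: €17,800.00 × [1 − (1+0.11)^−5] / 0.11 = 65786.96691
Perpetuity value at year 5: €2,100.00 / 0.11 = 19090.90909
PV of perpetuity: 19090.90909 / (1+0.11)^5 = 11329.52535
Total PV = 65786.96691 + 11329.52535 = 77116.49227

€77116.49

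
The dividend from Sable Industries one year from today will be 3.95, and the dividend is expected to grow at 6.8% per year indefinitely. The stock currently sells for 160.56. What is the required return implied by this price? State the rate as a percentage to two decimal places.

P = D₁/(r − g) ⇒ r = D₁/P + g = 3.9500/160.56 + 0.068 = 0.024601 + 0.068 = 0.092601

9.26%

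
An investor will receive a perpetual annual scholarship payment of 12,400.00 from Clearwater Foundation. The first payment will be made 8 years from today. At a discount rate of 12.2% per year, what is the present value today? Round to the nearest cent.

45405.85

Value at end of year 7: C / r = 12,400.00 / 0.122 = 101,639.3443
Discount to today: PV = 101,639.3443 / (1 + 0.122)^7 = 101,639.3443 / 2.238463 = 45,405.85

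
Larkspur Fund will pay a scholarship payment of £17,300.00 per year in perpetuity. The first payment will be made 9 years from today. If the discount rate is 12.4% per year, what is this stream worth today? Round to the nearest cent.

Value at end of year 8: C / r = £17,300.00 / 0.124 = £139,516.1290
Discount to today: PV = £139,516.1290 / (1 + 0.124)^8 = £139,516.1290 / 2.547596 = £54,763.84

£54763.84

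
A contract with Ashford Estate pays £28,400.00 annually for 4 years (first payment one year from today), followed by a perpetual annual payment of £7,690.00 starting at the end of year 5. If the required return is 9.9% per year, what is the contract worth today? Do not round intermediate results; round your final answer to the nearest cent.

PV of 4-year annuity: £28,400.00 × [1 − (1+0.099)^−4] / 0.099 = 90219.40003
Perpetuity value at year 4: £7,690.00 / 0.099 = 77676.76768
PV of perpetuity: 77676.76768 / (1+0.099)^4 = 53247.64140
Total PV = 90219.40003 + 53247.64140 = 143467.04143

£143467.04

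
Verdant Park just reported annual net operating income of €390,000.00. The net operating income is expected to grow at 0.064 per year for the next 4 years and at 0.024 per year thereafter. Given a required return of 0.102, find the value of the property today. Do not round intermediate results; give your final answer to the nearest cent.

€5879563.74

D_1 = 414960.00000
D_2 = 441517.44000
D_3 = 469774.55616
D_4 = 499840.12775
Terminal value at year 4: TV = D_4×(1+g_2)/(r−g_2) = 511836.29082/0.078 = 6562003.72847
P_0 = D_1/(1+r)^1 + D_2/(1+r)^2 + D_3/(1+r)^3 + D_4/(1+r)^4 + TV/(1+r)^4
    = 376551.72414 + 363567.18193 + 351030.38255 + 338925.88660 + 4449488.56254 = 5879563.73775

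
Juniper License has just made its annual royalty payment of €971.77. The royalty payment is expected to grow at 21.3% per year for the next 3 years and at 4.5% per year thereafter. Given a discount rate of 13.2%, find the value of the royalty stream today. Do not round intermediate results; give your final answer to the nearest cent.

D_1 = 1178.75701
D_2 = 1429.83225
D_3 = 1734.38652
Terminal value at year 3: TV = D_3×(1+g_2)/(r−g_2) = 1812.43392/0.087 = 20832.57375
P_0 = D_1/(1+r)^1 + D_2/(1+r)^2 + D_3/(1+r)^3 + TV/(1+r)^3
    = 1041.30478 + 1115.81510 + 1195.65700 + 14361.62715 = 17714.40403

€17714.40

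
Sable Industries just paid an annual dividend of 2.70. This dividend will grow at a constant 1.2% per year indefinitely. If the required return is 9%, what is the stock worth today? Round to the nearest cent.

35.03

D₁ = D₀ × (1 + g) = 2.70 × 1.012 = 2.7324
Growing perpetuity: P = D₁ / (r − g) = 2.7324 / (0.09 − 0.012) = 35.03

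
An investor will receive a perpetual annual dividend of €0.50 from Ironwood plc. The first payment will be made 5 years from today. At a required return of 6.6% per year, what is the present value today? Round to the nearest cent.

€5.87

Value at end of year 4: C / r = €0.50 / 0.066 = €7.5758
Discount to today: PV = €7.5758 / (1 + 0.066)^4 = €7.5758 / 1.291305 = €5.87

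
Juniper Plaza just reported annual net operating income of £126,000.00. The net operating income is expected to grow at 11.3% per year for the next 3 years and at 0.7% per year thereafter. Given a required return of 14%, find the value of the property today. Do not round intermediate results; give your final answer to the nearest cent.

D_1 = 140238.00000
D_2 = 156084.89400
D_3 = 173722.48702
Terminal value at year 3: TV = D_3×(1+g_2)/(r−g_2) = 174938.54443/0.133 = 1315327.40174
P_0 = D_1/(1+r)^1 + D_2/(1+r)^2 + D_3/(1+r)^3 + TV/(1+r)^3
    = 123015.78947 + 120102.25762 + 117257.73046 + 887808.53065 = 1248184.30821

£1248184.31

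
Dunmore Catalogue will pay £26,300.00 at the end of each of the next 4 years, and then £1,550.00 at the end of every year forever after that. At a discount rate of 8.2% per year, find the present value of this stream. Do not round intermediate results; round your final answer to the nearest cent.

£100513.96

PV of 4-year annuity: £26,300.00 × [1 − (1+0.082)^−4] / 0.082 = 86722.54982
Perpetuity value at year 4: £1,550.00 / 0.082 = 18902.43902
PV of perpetuity: 18902.43902 / (1+0.082)^4 = 13791.41423
Total PV = 86722.54982 + 13791.41423 = 100513.96404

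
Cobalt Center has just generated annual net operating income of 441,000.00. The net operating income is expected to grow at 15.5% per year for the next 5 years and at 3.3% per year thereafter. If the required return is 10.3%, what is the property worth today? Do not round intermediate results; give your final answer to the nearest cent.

10730739.11

D_1 = 509355.00000
D_2 = 588305.02500
D_3 = 679492.30387
D_4 = 784813.61098
D_5 = 906459.72068
Terminal value at year 5: TV = D_5×(1+g_2)/(r−g_2) = 936372.89146/0.07 = 13376755.59227
P_0 = D_1/(1+r)^1 + D_2/(1+r)^2 + D_3/(1+r)^3 + D_4/(1+r)^4 + D_5/(1+r)^5 + TV/(1+r)^5
    = 461790.57117 + 483561.29619 + 506358.38359 + 530230.22035 + 555227.47462 + 8193571.16121 = 10730739.10714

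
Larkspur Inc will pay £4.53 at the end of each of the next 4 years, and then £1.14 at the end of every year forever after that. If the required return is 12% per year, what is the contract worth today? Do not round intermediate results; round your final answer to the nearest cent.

PV of 4-year annuity: £4.53 × [1 − (1+0.12)^−4] / 0.12 = 13.75919
Perpetuity value at year 4: £1.14 / 0.12 = 9.50000
PV of perpetuity: 9.50000 / (1+0.12)^4 = 6.03742
Total PV = 13.75919 + 6.03742 = 19.79661

£19.80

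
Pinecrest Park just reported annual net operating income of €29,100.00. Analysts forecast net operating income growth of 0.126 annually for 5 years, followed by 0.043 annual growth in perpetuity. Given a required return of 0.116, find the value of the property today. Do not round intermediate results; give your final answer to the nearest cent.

€584194.15

D_1 = 32766.60000
D_2 = 36895.19160
D_3 = 41543.98574
D_4 = 46778.52795
D_5 = 52672.62247
Terminal value at year 5: TV = D_5×(1+g_2)/(r−g_2) = 54937.54523/0.073 = 752569.11277
P_0 = D_1/(1+r)^1 + D_2/(1+r)^2 + D_3/(1+r)^3 + D_4/(1+r)^4 + D_5/(1+r)^5 + TV/(1+r)^5
    = 29360.75269 + 29623.84187 + 29889.28848 + 30157.11365 + 30427.33868 + 434735.81155 = 584194.14692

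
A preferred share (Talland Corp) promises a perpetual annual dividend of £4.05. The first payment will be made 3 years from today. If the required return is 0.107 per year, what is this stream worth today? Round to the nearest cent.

£30.89

Value at end of year 2: C / r = £4.05 / 0.107 = £37.8505
Discount to today: PV = £37.8505 / (1 + 0.107)^2 = £37.8505 / 1.225449 = £30.89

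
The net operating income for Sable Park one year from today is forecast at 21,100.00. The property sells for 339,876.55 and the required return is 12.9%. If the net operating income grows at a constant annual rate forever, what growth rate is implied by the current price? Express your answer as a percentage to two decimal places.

P = D₁/(r−g) ⇒ g = r − D₁/P = 0.129 − 21,100.00/339,876.55 = 0.066919

6.69%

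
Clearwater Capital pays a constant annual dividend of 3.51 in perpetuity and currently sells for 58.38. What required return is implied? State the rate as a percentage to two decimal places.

6.01%

P = C/r ⇒ r = C/P = 3.51/58.38 = 0.060123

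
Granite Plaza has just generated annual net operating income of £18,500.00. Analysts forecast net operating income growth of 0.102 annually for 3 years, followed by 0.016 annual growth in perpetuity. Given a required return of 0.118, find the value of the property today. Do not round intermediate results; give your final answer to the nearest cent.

£230402.14

D_1 = 20387.00000
D_2 = 22466.47400
D_3 = 24758.05435
Terminal value at year 3: TV = D_3×(1+g_2)/(r−g_2) = 25154.18322/0.102 = 246609.63939
P_0 = D_1/(1+r)^1 + D_2/(1+r)^2 + D_3/(1+r)^3 + TV/(1+r)^3
    = 18235.24150 + 17974.27204 + 17717.03737 + 176475.58795 = 230402.13887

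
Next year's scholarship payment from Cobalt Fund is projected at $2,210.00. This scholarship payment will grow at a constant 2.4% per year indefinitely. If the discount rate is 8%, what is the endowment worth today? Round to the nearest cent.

$39464.29

Growing perpetuity: P = D₁ / (r − g) = $2,210.0000 / (0.08 − 0.024) = $39,464.29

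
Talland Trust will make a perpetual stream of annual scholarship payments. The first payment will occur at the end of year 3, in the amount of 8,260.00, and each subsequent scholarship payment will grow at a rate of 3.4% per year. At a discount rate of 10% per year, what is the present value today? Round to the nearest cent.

103431.00

Value at end of year 2: C₁ / (r − g) = 8,260.00 / (0.1 − 0.034) = 125,151.5152
Discount to today: PV = 125,151.5152 / (1 + 0.1)^2 = 125,151.5152 / 1.210000 = 103,431.00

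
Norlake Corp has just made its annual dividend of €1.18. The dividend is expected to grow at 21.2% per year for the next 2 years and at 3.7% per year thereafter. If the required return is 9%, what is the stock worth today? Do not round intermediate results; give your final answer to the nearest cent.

€31.32

D_1 = 1.43016
D_2 = 1.73335
Terminal value at year 2: TV = D_2×(1+g_2)/(r−g_2) = 1.79749/0.053 = 33.91487
P_0 = D_1/(1+r)^1 + D_2/(1+r)^2 + TV/(1+r)^2
    = 1.31207 + 1.45893 + 28.54547 = 31.31647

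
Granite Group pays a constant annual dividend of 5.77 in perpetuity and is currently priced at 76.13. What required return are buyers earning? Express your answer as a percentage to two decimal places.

P = C/r ⇒ r = C/P = 5.77/76.13 = 0.075791

7.58%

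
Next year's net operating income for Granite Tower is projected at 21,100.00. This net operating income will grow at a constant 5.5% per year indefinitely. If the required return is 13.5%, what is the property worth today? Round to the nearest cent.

263750.00

Growing perpetuity: P = D₁ / (r − g) = 21,100.0000 / (0.135 − 0.055) = 263,750.00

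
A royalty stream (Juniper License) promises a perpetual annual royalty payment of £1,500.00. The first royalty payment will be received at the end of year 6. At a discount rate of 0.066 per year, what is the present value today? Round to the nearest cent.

£16510.54

Value at end of year 5: C / r = £1,500.00 / 0.066 = £22,727.2727
Discount to today: PV = £22,727.2727 / (1 + 0.066)^5 = £22,727.2727 / 1.376531 = £16,510.54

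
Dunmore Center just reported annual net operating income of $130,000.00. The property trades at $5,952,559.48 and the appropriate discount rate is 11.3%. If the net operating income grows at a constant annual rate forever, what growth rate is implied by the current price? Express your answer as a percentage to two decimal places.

P = D₀(1+g)/(r−g) ⇒ P(r−g) = D₀(1+g) ⇒ g(P+D₀) = P·r − D₀
g = (P·r − D₀)/(P + D₀) = ($5,952,559.48×0.113 − $130,000.00) / ($5,952,559.48 + $130,000.00) = 0.089212

8.92%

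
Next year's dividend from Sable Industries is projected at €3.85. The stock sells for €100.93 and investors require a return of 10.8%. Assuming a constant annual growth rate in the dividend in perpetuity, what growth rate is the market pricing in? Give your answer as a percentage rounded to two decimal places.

6.99%

P = D₁/(r−g) ⇒ g = r − D₁/P = 0.108 − €3.85/€100.93 = 0.069855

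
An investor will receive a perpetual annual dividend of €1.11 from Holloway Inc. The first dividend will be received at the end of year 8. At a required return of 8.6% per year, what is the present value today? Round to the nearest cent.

Value at end of year 7: C / r = €1.11 / 0.086 = €12.9070
Discount to today: PV = €12.9070 / (1 + 0.086)^7 = €12.9070 / 1.781594 = €7.24

€7.24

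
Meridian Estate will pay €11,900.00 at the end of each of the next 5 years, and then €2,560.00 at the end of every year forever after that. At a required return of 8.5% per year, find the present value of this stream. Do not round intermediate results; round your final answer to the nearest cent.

€66923.24

PV of 5-year annuity: €11,900.00 × [1 − (1+0.085)^−5] / 0.085 = 46893.64074
Perpetuity value at year 5: €2,560.00 / 0.085 = 30117.64706
PV of perpetuity: 30117.64706 / (1+0.085)^5 = 20029.60334
Total PV = 46893.64074 + 20029.60334 = 66923.24408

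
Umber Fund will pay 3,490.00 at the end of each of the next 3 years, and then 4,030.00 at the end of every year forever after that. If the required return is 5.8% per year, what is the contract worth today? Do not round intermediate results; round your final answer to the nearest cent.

PV of 3-year annuity: 3,490.00 × [1 − (1+0.058)^−3] / 0.058 = 9363.43919
Perpetuity value at year 3: 4,030.00 / 0.058 = 69482.75862
PV of perpetuity: 69482.75862 / (1+0.058)^3 = 58670.53514
Total PV = 9363.43919 + 58670.53514 = 68033.97433

68033.97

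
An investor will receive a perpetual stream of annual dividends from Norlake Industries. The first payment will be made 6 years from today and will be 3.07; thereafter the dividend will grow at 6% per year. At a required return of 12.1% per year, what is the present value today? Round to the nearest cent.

Value at end of year 5: C₁ / (r − g) = 3.07 / (0.121 − 0.06) = 50.3279
Discount to today: PV = 50.3279 / (1 + 0.121)^5 = 50.3279 / 1.770223 = 28.43

28.43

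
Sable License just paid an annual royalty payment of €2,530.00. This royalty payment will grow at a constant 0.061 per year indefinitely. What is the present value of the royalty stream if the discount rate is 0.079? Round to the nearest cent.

D₁ = D₀ × (1 + g) = €2,530.00 × 1.061 = €2,684.3300
Growing perpetuity: P = D₁ / (r − g) = €2,684.3300 / (0.079 − 0.061) = €149,129.44

€149129.44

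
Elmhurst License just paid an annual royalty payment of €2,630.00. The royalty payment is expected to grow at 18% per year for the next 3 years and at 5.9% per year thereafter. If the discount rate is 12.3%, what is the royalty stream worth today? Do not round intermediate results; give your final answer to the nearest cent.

€59205.26

D_1 = 3103.40000
D_2 = 3662.01200
D_3 = 4321.17416
Terminal value at year 3: TV = D_3×(1+g_2)/(r−g_2) = 4576.12344/0.064 = 71501.92868
P_0 = D_1/(1+r)^1 + D_2/(1+r)^2 + D_3/(1+r)^3 + TV/(1+r)^3
    = 2763.49065 + 2903.75687 + 3051.14257 + 50486.87475 = 59205.26485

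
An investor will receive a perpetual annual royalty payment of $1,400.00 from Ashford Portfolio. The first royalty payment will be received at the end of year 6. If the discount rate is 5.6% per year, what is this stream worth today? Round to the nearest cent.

Value at end of year 5: C / r = $1,400.00 / 0.056 = $25,000.0000
Discount to today: PV = $25,000.0000 / (1 + 0.056)^5 = $25,000.0000 / 1.313166 = $19,037.96

$19037.96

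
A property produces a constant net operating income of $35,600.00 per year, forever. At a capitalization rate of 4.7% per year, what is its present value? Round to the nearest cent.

$757446.81

Level perpetuity: PV = C / r = $35,600.00 / 0.047 = $757,446.81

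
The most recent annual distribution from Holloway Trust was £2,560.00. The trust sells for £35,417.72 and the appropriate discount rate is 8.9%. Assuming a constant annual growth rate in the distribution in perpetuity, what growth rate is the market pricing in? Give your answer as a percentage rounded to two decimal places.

1.56%

P = D₀(1+g)/(r−g) ⇒ P(r−g) = D₀(1+g) ⇒ g(P+D₀) = P·r − D₀
g = (P·r − D₀)/(P + D₀) = (£35,417.72×0.089 − £2,560.00) / (£35,417.72 + £2,560.00) = 0.015593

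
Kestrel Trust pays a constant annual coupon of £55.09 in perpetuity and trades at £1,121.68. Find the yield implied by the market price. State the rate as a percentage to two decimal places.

4.91%

P = C/r ⇒ r = C/P = £55.09/£1,121.68 = 0.049114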